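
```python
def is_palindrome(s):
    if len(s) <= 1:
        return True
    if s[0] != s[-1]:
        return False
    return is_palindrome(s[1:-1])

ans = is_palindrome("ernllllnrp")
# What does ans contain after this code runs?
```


is_palindrome("ernllllnrp")
"ernllllnrp": s[0]='e' != s[-1]='p' -> False
= False


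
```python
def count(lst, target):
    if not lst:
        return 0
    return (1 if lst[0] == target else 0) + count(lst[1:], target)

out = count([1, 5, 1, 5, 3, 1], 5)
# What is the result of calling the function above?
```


count([1, 5, 1, 5, 3, 1], 5)
lst[0]=1 != 5: 0 + count([5, 1, 5, 3, 1], 5)
lst[0]=5 == 5: 1 + count([1, 5, 3, 1], 5)
lst[0]=1 != 5: 0 + count([5, 3, 1], 5)
lst[0]=5 == 5: 1 + count([3, 1], 5)
lst[0]=3 != 5: 0 + count([1], 5)
lst[0]=1 != 5: 0 + count([], 5)
= 2


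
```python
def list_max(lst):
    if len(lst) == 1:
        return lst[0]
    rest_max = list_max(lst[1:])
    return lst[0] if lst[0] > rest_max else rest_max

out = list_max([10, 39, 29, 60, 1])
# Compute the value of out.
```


list_max([10, 39, 29, 60, 1])
= compare 10 with list_max([39, 29, 60, 1])
= compare 39 with list_max([29, 60, 1])
= compare 29 with list_max([60, 1])
= compare 60 with list_max([1])
Base: list_max([1]) = 1
compare 60 with 1: max = 60
compare 29 with 60: max = 60
compare 39 with 60: max = 60
compare 10 with 60: max = 60
= 60


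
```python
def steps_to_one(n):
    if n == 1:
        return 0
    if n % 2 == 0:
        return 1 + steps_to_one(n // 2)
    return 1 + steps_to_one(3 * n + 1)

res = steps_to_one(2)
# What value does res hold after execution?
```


steps_to_one(2)
2 is even -> steps_to_one(1)
Reached 1 after 1 steps
= 1


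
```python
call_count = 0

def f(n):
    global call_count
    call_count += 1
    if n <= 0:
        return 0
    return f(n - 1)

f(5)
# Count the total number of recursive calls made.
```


f(5) calls f(4) calls ... calls f(0)
Total calls: 5 + 1 (for base case) = 6


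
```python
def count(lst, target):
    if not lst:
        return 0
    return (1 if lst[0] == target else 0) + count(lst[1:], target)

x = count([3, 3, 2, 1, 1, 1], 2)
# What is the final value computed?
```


count([3, 3, 2, 1, 1, 1], 2)
lst[0]=3 != 2: 0 + count([3, 2, 1, 1, 1], 2)
lst[0]=3 != 2: 0 + count([2, 1, 1, 1], 2)
lst[0]=2 == 2: 1 + count([1, 1, 1], 2)
lst[0]=1 != 2: 0 + count([1, 1], 2)
lst[0]=1 != 2: 0 + count([1], 2)
lst[0]=1 != 2: 0 + count([], 2)
= 1


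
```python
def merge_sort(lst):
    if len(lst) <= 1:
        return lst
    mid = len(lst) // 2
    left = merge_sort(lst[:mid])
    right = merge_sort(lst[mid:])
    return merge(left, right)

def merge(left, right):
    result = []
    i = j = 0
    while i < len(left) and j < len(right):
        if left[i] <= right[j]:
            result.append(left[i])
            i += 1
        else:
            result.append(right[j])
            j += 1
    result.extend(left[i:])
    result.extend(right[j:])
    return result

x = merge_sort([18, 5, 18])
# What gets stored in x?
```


merge_sort([18, 5, 18])
Split into [18] and [5, 18]
Left sorted: [18]
Right sorted: [5, 18]
Merge [18] and [5, 18]
= [5, 18, 18]


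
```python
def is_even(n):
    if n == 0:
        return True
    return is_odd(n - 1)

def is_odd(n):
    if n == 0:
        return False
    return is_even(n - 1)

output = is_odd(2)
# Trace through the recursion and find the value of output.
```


is_odd(2)
= is_even(1)
= is_odd(0)
n == 0: return False
= False


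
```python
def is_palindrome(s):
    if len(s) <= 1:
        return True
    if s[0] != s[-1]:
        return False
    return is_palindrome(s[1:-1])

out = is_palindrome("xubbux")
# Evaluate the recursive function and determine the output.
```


is_palindrome("xubbux")
"xubbux": s[0]='x' == s[-1]='x' -> is_palindrome("ubbu")
"ubbu": s[0]='u' == s[-1]='u' -> is_palindrome("bb")
"bb": s[0]='b' == s[-1]='b' -> is_palindrome("")
"": len <= 1 -> True
= True


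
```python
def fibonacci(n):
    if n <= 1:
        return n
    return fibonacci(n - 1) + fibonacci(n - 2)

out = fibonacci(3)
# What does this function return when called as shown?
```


fibonacci(3)
= fibonacci(2) + fibonacci(1)
Computing bottom-up: fibonacci(0)=0, fibonacci(1)=1, fibonacci(2)=1, fibonacci(3)=2
= 2


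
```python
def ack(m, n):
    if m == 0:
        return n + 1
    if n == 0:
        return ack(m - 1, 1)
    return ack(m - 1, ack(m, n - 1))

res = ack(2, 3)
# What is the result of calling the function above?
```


ack(2, 3)
= ack(1, ack(2, 2))
First compute ack(2, 2) = 7
= ack(1, 7)
= 9


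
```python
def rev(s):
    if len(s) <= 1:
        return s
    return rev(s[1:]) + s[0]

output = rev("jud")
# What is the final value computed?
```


rev("jud")
= rev("ud") + "j"
= rev("d") + "u" + "j"
= "d" + "u" + "j"
= "duj"


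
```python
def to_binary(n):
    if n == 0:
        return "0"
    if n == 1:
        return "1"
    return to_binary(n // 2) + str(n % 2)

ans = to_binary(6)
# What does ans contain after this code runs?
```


to_binary(6)
= to_binary(3) + "0"
= to_binary(1) + "1" + "0"
= "1" + "1" + "0"
= "110"


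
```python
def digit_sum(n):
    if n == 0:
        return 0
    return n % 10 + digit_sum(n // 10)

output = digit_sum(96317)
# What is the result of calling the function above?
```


digit_sum(96317)
= 7 + digit_sum(9631)
= 7 + 1 + digit_sum(963)
= 7 + 1 + 3 + digit_sum(96)
= 7 + 1 + 3 + 6 + digit_sum(9)
= 7 + 1 + 3 + 6 + 9 + digit_sum(0)
= 7 + 1 + 3 + 6 + 9 + 0
= 26


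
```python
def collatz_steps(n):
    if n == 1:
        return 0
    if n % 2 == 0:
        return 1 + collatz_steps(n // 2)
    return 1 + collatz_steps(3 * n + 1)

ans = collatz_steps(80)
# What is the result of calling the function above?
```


collatz_steps(80)
80 is even -> collatz_steps(40)
40 is even -> collatz_steps(20)
20 is even -> collatz_steps(10)
10 is even -> collatz_steps(5)
5 is odd -> 3*5+1 = 16 -> collatz_steps(16)
16 is even -> collatz_steps(8)
8 is even -> collatz_steps(4)
4 is even -> collatz_steps(2)
2 is even -> collatz_steps(1)
Reached 1 after 9 steps
= 9


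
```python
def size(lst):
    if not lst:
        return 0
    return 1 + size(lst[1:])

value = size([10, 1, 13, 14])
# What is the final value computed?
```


size([10, 1, 13, 14])
= 1 + size([1, 13, 14])
= 1 + 1 + size([13, 14])
= 1 + 1 + 1 + size([14])
= 1 + 1 + 1 + 1 + size([])
= 1 + 1 + 1 + 1 + 0
= 4


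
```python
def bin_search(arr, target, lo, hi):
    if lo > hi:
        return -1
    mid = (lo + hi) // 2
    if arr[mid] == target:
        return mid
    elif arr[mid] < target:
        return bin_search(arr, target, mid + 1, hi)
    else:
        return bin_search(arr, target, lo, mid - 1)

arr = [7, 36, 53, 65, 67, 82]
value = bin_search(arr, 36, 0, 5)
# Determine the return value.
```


bin_search(arr, 36, 0, 5)
lo=0, hi=5, mid=2, arr[mid]=53
53 > 36, search left half
lo=0, hi=1, mid=0, arr[mid]=7
7 < 36, search right half
lo=1, hi=1, mid=1, arr[mid]=36
arr[1] == 36, found at index 1
= 1


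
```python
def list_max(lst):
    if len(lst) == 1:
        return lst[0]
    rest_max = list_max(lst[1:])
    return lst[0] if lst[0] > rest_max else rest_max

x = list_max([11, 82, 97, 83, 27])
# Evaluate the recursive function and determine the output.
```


list_max([11, 82, 97, 83, 27])
= compare 11 with list_max([82, 97, 83, 27])
= compare 82 with list_max([97, 83, 27])
= compare 97 with list_max([83, 27])
= compare 83 with list_max([27])
Base: list_max([27]) = 27
compare 83 with 27: max = 83
compare 97 with 83: max = 97
compare 82 with 97: max = 97
compare 11 with 97: max = 97
= 97


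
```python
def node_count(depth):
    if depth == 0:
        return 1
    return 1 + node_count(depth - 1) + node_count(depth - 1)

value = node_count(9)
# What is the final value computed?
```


node_count(9)
= 1 + node_count(8) + node_count(8)
= 1 + 2 * node_count(8)
node_count(k) = 2^(k+1) - 1
node_count(0) = 1
node_count(1) = 3
node_count(2) = 7
node_count(3) = 15
node_count(4) = 31
node_count(9) = 2^10 - 1 = 1023


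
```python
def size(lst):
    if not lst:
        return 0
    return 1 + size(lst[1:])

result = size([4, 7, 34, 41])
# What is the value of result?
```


size([4, 7, 34, 41])
= 1 + size([7, 34, 41])
= 1 + 1 + size([34, 41])
= 1 + 1 + 1 + size([41])
= 1 + 1 + 1 + 1 + size([])
= 1 + 1 + 1 + 1 + 0
= 4


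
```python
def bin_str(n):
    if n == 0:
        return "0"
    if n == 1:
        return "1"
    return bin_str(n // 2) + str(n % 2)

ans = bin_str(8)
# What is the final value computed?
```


bin_str(8)
= bin_str(4) + "0"
= bin_str(2) + "0" + "0"
= bin_str(1) + "0" + "0" + "0"
= "1" + "0" + "0" + "0"
= "1000"


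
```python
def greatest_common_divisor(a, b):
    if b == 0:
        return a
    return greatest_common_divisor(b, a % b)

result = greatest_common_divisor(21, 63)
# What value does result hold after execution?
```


greatest_common_divisor(21, 63)
= greatest_common_divisor(63, 21 % 63) = greatest_common_divisor(63, 21)
= greatest_common_divisor(21, 63 % 21) = greatest_common_divisor(21, 0)
b == 0, return a = 21


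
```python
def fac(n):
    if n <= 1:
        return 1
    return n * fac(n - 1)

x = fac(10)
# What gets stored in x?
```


fac(10)
= 10 * fac(9)
= 10 * 9 * fac(8)
= 10 * 9 * 8 * fac(7)
= 10 * 9 * 8 * 7 * fac(6)
= 10 * 9 * 8 * 7 * 6 * fac(5)
= 10 * 9 * 8 * 7 * 6 * 5 * fac(4)
= 10 * 9 * 8 * 7 * 6 * 5 * 4 * fac(3)
= 10 * 9 * 8 * 7 * 6 * 5 * 4 * 3 * fac(2)
= 10 * 9 * 8 * 7 * 6 * 5 * 4 * 3 * 2 * fac(1)
= 10 * 9 * 8 * 7 * 6 * 5 * 4 * 3 * 2 * 1
= 3628800


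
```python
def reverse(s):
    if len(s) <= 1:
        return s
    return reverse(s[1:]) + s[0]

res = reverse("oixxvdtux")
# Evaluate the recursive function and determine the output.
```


reverse("oixxvdtux")
= reverse("ixxvdtux") + "o"
= reverse("xxvdtux") + "i" + "o"
= reverse("xvdtux") + "x" + "i" + "o"
= reverse("vdtux") + "x" + "x" + "i" + "o"
= reverse("dtux") + "v" + "x" + "x" + "i" + "o"
= reverse("tux") + "d" + "v" + "x" + "x" + "i" + "o"
= reverse("ux") + "t" + "d" + "v" + "x" + "x" + "i" + "o"
= reverse("x") + "u" + "t" + "d" + "v" + "x" + "x" + "i" + "o"
= "x" + "u" + "t" + "d" + "v" + "x" + "x" + "i" + "o"
= "xutdvxxio"


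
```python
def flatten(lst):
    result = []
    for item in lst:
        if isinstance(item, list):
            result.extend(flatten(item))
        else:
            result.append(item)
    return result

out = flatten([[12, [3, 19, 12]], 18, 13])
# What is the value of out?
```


flatten([[12, [3, 19, 12]], 18, 13])
Processing each element:
  [12, [3, 19, 12]] is a list -> flatten recursively -> [12, 3, 19, 12]
  18 is not a list -> append 18
  13 is not a list -> append 13
= [12, 3, 19, 12, 18, 13]


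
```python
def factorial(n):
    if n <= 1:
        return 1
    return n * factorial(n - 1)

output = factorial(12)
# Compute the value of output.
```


factorial(12)
= 12 * factorial(11)
= 12 * 11 * factorial(10)
= 12 * 11 * 10 * factorial(9)
= 12 * 11 * 10 * 9 * factorial(8)
= 12 * 11 * 10 * 9 * 8 * factorial(7)
= 12 * 11 * 10 * 9 * 8 * 7 * factorial(6)
= 12 * 11 * 10 * 9 * 8 * 7 * 6 * factorial(5)
= 12 * 11 * 10 * 9 * 8 * 7 * 6 * 5 * factorial(4)
= 12 * 11 * 10 * 9 * 8 * 7 * 6 * 5 * 4 * factorial(3)
= 12 * 11 * 10 * 9 * 8 * 7 * 6 * 5 * 4 * 3 * factorial(2)
= 12 * 11 * 10 * 9 * 8 * 7 * 6 * 5 * 4 * 3 * 2 * factorial(1)
= 12 * 11 * 10 * 9 * 8 * 7 * 6 * 5 * 4 * 3 * 2 * 1
= 479001600


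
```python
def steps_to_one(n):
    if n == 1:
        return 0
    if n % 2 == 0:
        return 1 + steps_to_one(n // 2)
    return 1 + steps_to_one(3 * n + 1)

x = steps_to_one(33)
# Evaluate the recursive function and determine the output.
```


steps_to_one(33)
33 is odd -> 3*33+1 = 100 -> steps_to_one(100)
100 is even -> steps_to_one(50)
50 is even -> steps_to_one(25)
25 is odd -> 3*25+1 = 76 -> steps_to_one(76)
76 is even -> steps_to_one(38)
38 is even -> steps_to_one(19)
19 is odd -> 3*19+1 = 58 -> steps_to_one(58)
58 is even -> steps_to_one(29)
29 is odd -> 3*29+1 = 88 -> steps_to_one(88)
88 is even -> steps_to_one(44)
44 is even -> steps_to_one(22)
22 is even -> steps_to_one(11)
11 is odd -> 3*11+1 = 34 -> steps_to_one(34)
34 is even -> steps_to_one(17)
17 is odd -> 3*17+1 = 52 -> steps_to_one(52)
52 is even -> steps_to_one(26)
26 is even -> steps_to_one(13)
13 is odd -> 3*13+1 = 40 -> steps_to_one(40)
40 is even -> steps_to_one(20)
20 is even -> steps_to_one(10)
10 is even -> steps_to_one(5)
5 is odd -> 3*5+1 = 16 -> steps_to_one(16)
16 is even -> steps_to_one(8)
8 is even -> steps_to_one(4)
4 is even -> steps_to_one(2)
2 is even -> steps_to_one(1)
Reached 1 after 26 steps
= 26


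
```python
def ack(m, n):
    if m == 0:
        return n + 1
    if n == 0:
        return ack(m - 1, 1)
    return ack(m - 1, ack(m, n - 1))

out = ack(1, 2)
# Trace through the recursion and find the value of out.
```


ack(1, 2)
= ack(0, ack(1, 1))
First compute ack(1, 1) = 3
= ack(0, 3)
= 4


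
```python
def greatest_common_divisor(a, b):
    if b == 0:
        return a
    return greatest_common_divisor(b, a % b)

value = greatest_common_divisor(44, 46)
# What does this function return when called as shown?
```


greatest_common_divisor(44, 46)
= greatest_common_divisor(46, 44 % 46) = greatest_common_divisor(46, 44)
= greatest_common_divisor(44, 46 % 44) = greatest_common_divisor(44, 2)
= greatest_common_divisor(2, 44 % 2) = greatest_common_divisor(2, 0)
b == 0, return a = 2


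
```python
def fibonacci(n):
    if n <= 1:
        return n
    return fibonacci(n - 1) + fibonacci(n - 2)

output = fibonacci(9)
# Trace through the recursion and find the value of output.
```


fibonacci(9)
= fibonacci(8) + fibonacci(7)
= (fibonacci(7) + fibonacci(6)) + fibonacci(7)
Computing bottom-up: fibonacci(0)=0, fibonacci(1)=1, fibonacci(2)=1, fibonacci(3)=2, fibonacci(4)=3, fibonacci(5)=5, fibonacci(6)=8, fibonacci(7)=13, fibonacci(8)=21, fibonacci(9)=34
= 34


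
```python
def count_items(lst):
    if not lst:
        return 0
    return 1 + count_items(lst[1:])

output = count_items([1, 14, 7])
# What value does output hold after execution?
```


count_items([1, 14, 7])
= 1 + count_items([14, 7])
= 1 + 1 + count_items([7])
= 1 + 1 + 1 + count_items([])
= 1 + 1 + 1 + 0
= 3


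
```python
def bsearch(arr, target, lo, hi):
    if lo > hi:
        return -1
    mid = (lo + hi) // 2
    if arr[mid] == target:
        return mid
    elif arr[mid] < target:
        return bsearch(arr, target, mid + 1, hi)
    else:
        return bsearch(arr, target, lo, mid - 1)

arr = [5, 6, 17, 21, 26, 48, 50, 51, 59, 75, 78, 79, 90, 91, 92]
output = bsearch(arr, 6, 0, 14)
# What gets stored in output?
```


bsearch(arr, 6, 0, 14)
lo=0, hi=14, mid=7, arr[mid]=51
51 > 6, search left half
lo=0, hi=6, mid=3, arr[mid]=21
21 > 6, search left half
lo=0, hi=2, mid=1, arr[mid]=6
arr[1] == 6, found at index 1
= 1


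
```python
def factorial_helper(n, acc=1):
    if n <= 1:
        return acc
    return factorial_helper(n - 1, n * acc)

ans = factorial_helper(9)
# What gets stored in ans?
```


factorial_helper(9, 1)
= factorial_helper(8, 9 * 1) = factorial_helper(8, 9)
= factorial_helper(7, 8 * 9) = factorial_helper(7, 72)
= factorial_helper(6, 7 * 72) = factorial_helper(6, 504)
= factorial_helper(5, 6 * 504) = factorial_helper(5, 3024)
= factorial_helper(4, 5 * 3024) = factorial_helper(4, 15120)
= factorial_helper(3, 4 * 15120) = factorial_helper(3, 60480)
= factorial_helper(2, 3 * 60480) = factorial_helper(2, 181440)
= factorial_helper(1, 2 * 181440) = factorial_helper(1, 362880)
n <= 1, return acc = 362880


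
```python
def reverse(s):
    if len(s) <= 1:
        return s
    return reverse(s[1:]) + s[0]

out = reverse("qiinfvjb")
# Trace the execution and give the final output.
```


reverse("qiinfvjb")
= reverse("iinfvjb") + "q"
= reverse("infvjb") + "i" + "q"
= reverse("nfvjb") + "i" + "i" + "q"
= reverse("fvjb") + "n" + "i" + "i" + "q"
= reverse("vjb") + "f" + "n" + "i" + "i" + "q"
= reverse("jb") + "v" + "f" + "n" + "i" + "i" + "q"
= reverse("b") + "j" + "v" + "f" + "n" + "i" + "i" + "q"
= "b" + "j" + "v" + "f" + "n" + "i" + "i" + "q"
= "bjvfniiq"


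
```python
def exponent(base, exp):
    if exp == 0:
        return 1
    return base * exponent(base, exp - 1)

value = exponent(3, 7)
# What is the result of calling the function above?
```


exponent(3, 7)
= 3 * exponent(3, 6)
= 3 * 3 * exponent(3, 5)
= 3 * 3 * 3 * exponent(3, 4)
= 3 * 3 * 3 * 3 * exponent(3, 3)
= 3 * 3 * 3 * 3 * 3 * exponent(3, 2)
= 3 * 3 * 3 * 3 * 3 * 3 * exponent(3, 1)
= 3 * 3 * 3 * 3 * 3 * 3 * 3 * exponent(3, 0)
= 3 * 3 * 3 * 3 * 3 * 3 * 3 * 1
= 2187


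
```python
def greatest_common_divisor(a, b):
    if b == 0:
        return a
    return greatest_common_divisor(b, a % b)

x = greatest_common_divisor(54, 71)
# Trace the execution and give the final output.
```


greatest_common_divisor(54, 71)
= greatest_common_divisor(71, 54 % 71) = greatest_common_divisor(71, 54)
= greatest_common_divisor(54, 71 % 54) = greatest_common_divisor(54, 17)
= greatest_common_divisor(17, 54 % 17) = greatest_common_divisor(17, 3)
= greatest_common_divisor(3, 17 % 3) = greatest_common_divisor(3, 2)
= greatest_common_divisor(2, 3 % 2) = greatest_common_divisor(2, 1)
= greatest_common_divisor(1, 2 % 1) = greatest_common_divisor(1, 0)
b == 0, return a = 1


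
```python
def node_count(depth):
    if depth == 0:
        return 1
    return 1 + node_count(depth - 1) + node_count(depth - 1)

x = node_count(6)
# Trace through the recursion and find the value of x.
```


node_count(6)
= 1 + node_count(5) + node_count(5)
= 1 + 2 * node_count(5)
node_count(k) = 2^(k+1) - 1
node_count(0) = 1
node_count(1) = 3
node_count(2) = 7
node_count(3) = 15
node_count(4) = 31
node_count(6) = 2^7 - 1 = 127


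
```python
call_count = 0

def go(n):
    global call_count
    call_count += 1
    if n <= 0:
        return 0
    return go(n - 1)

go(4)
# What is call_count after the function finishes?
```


go(4) calls go(3) calls ... calls go(0)
Total calls: 4 + 1 (for base case) = 5


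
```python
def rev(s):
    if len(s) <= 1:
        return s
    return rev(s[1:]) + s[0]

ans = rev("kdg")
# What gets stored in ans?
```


rev("kdg")
= rev("dg") + "k"
= rev("g") + "d" + "k"
= "g" + "d" + "k"
= "gdk"


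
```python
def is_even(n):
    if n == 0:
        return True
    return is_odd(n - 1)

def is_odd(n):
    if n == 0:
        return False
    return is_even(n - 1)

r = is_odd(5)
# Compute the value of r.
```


is_odd(5)
= is_even(4)
= is_odd(3)
= is_even(2)
= is_odd(1)
= is_even(0)
n == 0: return True
= True


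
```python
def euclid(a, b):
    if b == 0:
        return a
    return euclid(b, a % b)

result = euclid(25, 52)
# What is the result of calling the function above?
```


euclid(25, 52)
= euclid(52, 25 % 52) = euclid(52, 25)
= euclid(25, 52 % 25) = euclid(25, 2)
= euclid(2, 25 % 2) = euclid(2, 1)
= euclid(1, 2 % 1) = euclid(1, 0)
b == 0, return a = 1


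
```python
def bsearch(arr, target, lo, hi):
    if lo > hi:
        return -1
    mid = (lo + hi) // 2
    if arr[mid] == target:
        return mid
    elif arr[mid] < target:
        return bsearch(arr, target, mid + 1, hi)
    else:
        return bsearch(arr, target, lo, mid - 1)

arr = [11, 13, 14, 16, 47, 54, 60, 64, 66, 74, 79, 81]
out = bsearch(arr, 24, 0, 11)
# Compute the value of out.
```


bsearch(arr, 24, 0, 11)
lo=0, hi=11, mid=5, arr[mid]=54
54 > 24, search left half
lo=0, hi=4, mid=2, arr[mid]=14
14 < 24, search right half
lo=3, hi=4, mid=3, arr[mid]=16
16 < 24, search right half
lo=4, hi=4, mid=4, arr[mid]=47
47 > 24, search left half
lo > hi, target not found, return -1
= -1


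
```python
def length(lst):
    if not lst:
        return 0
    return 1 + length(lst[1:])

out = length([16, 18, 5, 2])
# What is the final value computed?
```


length([16, 18, 5, 2])
= 1 + length([18, 5, 2])
= 1 + 1 + length([5, 2])
= 1 + 1 + 1 + length([2])
= 1 + 1 + 1 + 1 + length([])
= 1 + 1 + 1 + 1 + 0
= 4


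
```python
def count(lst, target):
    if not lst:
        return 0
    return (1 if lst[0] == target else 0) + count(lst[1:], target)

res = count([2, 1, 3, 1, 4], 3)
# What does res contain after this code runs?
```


count([2, 1, 3, 1, 4], 3)
lst[0]=2 != 3: 0 + count([1, 3, 1, 4], 3)
lst[0]=1 != 3: 0 + count([3, 1, 4], 3)
lst[0]=3 == 3: 1 + count([1, 4], 3)
lst[0]=1 != 3: 0 + count([4], 3)
lst[0]=4 != 3: 0 + count([], 3)
= 1


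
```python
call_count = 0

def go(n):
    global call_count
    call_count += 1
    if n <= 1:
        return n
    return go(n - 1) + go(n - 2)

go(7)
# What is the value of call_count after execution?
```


go(7) calls go(6) and go(5); each non-base call branches into two more.
Let C(k) = total number of calls made by go(k), including the call to go(k) itself.
Base cases: C(0) = 1, C(1) = 1
Recurrence: C(k) = 1 + C(k-1) + C(k-2)
  C(2) = 1 + C(1) + C(0) = 1 + 1 + 1 = 3
  C(3) = 1 + C(2) + C(1) = 1 + 3 + 1 = 5
  C(4) = 1 + C(3) + C(2) = 1 + 5 + 3 = 9
  C(5) = 1 + C(4) + C(3) = 1 + 9 + 5 = 15
  C(6) = 1 + C(5) + C(4) = 1 + 15 + 9 = 25
  C(7) = 1 + C(6) + C(5) = 1 + 25 + 15 = 41
Total calls = C(7) = 41


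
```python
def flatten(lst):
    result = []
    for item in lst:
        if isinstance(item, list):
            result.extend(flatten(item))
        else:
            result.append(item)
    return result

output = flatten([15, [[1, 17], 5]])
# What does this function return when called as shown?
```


flatten([15, [[1, 17], 5]])
Processing each element:
  15 is not a list -> append 15
  [[1, 17], 5] is a list -> flatten recursively -> [1, 17, 5]
= [15, 1, 17, 5]


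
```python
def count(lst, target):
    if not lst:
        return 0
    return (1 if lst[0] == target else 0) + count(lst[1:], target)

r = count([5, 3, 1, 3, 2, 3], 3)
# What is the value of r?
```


count([5, 3, 1, 3, 2, 3], 3)
lst[0]=5 != 3: 0 + count([3, 1, 3, 2, 3], 3)
lst[0]=3 == 3: 1 + count([1, 3, 2, 3], 3)
lst[0]=1 != 3: 0 + count([3, 2, 3], 3)
lst[0]=3 == 3: 1 + count([2, 3], 3)
lst[0]=2 != 3: 0 + count([3], 3)
lst[0]=3 == 3: 1 + count([], 3)
= 3


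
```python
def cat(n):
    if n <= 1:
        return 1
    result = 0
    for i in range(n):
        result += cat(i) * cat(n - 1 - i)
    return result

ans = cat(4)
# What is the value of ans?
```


cat(4)
= sum of cat(i) * cat(4-1-i) for i in 0..3
First compute sub-values bottom-up:
  cat(0) = 1, cat(1) = 1
  cat(2) = 1*1 + 1*1 = 2
  cat(3) = 1*2 + 1*1 + 2*1 = 5
Now cat(4):
  cat(0)*cat(3) = 1*5 = 5
  cat(1)*cat(2) = 1*2 = 2
  cat(2)*cat(1) = 2*1 = 2
  cat(3)*cat(0) = 5*1 = 5
= 5 + 2 + 2 + 5
= 14


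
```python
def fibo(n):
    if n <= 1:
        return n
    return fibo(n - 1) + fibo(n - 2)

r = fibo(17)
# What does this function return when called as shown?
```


fibo(17)
= fibo(16) + fibo(15)
= (fibo(15) + fibo(14)) + fibo(15)
Computing bottom-up: fibo(0)=0, fibo(1)=1, fibo(2)=1, fibo(3)=2, fibo(4)=3, fibo(5)=5, fibo(6)=8, fibo(7)=13, fibo(8)=21, fibo(9)=34, fibo(10)=55, fibo(11)=89, fibo(12)=144, fibo(13)=233, fibo(14)=377, fibo(15)=610, fibo(16)=987, fibo(17)=1597
= 1597


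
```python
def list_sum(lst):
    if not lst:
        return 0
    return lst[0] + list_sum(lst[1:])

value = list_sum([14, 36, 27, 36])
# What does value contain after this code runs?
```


list_sum([14, 36, 27, 36])
= 14 + list_sum([36, 27, 36])
= 14 + 36 + list_sum([27, 36])
= 14 + 36 + 27 + list_sum([36])
= 14 + 36 + 27 + 36 + list_sum([])
= 14 + 36 + 27 + 36 + 0
= 113


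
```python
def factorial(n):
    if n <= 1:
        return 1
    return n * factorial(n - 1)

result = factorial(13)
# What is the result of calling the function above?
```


factorial(13)
= 13 * factorial(12)
= 13 * 12 * factorial(11)
= 13 * 12 * 11 * factorial(10)
= 13 * 12 * 11 * 10 * factorial(9)
= 13 * 12 * 11 * 10 * 9 * factorial(8)
= 13 * 12 * 11 * 10 * 9 * 8 * factorial(7)
= 13 * 12 * 11 * 10 * 9 * 8 * 7 * factorial(6)
= 13 * 12 * 11 * 10 * 9 * 8 * 7 * 6 * factorial(5)
= 13 * 12 * 11 * 10 * 9 * 8 * 7 * 6 * 5 * factorial(4)
= 13 * 12 * 11 * 10 * 9 * 8 * 7 * 6 * 5 * 4 * factorial(3)
= 13 * 12 * 11 * 10 * 9 * 8 * 7 * 6 * 5 * 4 * 3 * factorial(2)
= 13 * 12 * 11 * 10 * 9 * 8 * 7 * 6 * 5 * 4 * 3 * 2 * factorial(1)
= 13 * 12 * 11 * 10 * 9 * 8 * 7 * 6 * 5 * 4 * 3 * 2 * 1
= 6227020800


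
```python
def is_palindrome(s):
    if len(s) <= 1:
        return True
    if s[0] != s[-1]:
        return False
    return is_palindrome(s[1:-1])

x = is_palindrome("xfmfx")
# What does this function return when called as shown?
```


is_palindrome("xfmfx")
"xfmfx": s[0]='x' == s[-1]='x' -> is_palindrome("fmf")
"fmf": s[0]='f' == s[-1]='f' -> is_palindrome("m")
"m": len <= 1 -> True
= True


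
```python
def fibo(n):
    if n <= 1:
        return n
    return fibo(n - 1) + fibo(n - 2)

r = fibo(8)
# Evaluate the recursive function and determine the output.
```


fibo(8)
= fibo(7) + fibo(6)
= (fibo(6) + fibo(5)) + fibo(6)
Computing bottom-up: fibo(0)=0, fibo(1)=1, fibo(2)=1, fibo(3)=2, fibo(4)=3, fibo(5)=5, fibo(6)=8, fibo(7)=13, fibo(8)=21
= 21


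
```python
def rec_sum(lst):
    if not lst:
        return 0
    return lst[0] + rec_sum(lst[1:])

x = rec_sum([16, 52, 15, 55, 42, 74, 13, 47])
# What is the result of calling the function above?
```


rec_sum([16, 52, 15, 55, 42, 74, 13, 47])
= 16 + rec_sum([52, 15, 55, 42, 74, 13, 47])
= 16 + 52 + rec_sum([15, 55, 42, 74, 13, 47])
= 16 + 52 + 15 + rec_sum([55, 42, 74, 13, 47])
= 16 + 52 + 15 + 55 + rec_sum([42, 74, 13, 47])
= 16 + 52 + 15 + 55 + 42 + rec_sum([74, 13, 47])
= 16 + 52 + 15 + 55 + 42 + 74 + rec_sum([13, 47])
= 16 + 52 + 15 + 55 + 42 + 74 + 13 + rec_sum([47])
= 16 + 52 + 15 + 55 + 42 + 74 + 13 + 47 + rec_sum([])
= 16 + 52 + 15 + 55 + 42 + 74 + 13 + 47 + 0
= 314


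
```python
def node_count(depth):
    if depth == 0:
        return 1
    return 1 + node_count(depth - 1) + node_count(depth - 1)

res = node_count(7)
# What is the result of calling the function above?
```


node_count(7)
= 1 + node_count(6) + node_count(6)
= 1 + 2 * node_count(6)
node_count(k) = 2^(k+1) - 1
node_count(0) = 1
node_count(1) = 3
node_count(2) = 7
node_count(3) = 15
node_count(4) = 31
node_count(7) = 2^8 - 1 = 255


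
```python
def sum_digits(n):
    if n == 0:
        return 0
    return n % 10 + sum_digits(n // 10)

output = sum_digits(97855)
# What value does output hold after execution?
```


sum_digits(97855)
= 5 + sum_digits(9785)
= 5 + 5 + sum_digits(978)
= 5 + 5 + 8 + sum_digits(97)
= 5 + 5 + 8 + 7 + sum_digits(9)
= 5 + 5 + 8 + 7 + 9 + sum_digits(0)
= 5 + 5 + 8 + 7 + 9 + 0
= 34


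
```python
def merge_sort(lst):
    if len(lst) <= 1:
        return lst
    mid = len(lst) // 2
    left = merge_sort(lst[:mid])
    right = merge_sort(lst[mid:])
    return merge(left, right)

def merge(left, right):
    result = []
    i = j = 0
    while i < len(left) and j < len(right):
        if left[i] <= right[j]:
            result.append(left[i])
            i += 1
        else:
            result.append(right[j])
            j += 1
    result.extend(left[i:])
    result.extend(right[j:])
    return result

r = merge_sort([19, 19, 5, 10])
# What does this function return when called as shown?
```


merge_sort([19, 19, 5, 10])
Split into [19, 19] and [5, 10]
Left sorted: [19, 19]
Right sorted: [5, 10]
Merge [19, 19] and [5, 10]
= [5, 10, 19, 19]


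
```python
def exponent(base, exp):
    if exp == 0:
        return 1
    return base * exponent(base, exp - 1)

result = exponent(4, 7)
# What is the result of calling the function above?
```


exponent(4, 7)
= 4 * exponent(4, 6)
= 4 * 4 * exponent(4, 5)
= 4 * 4 * 4 * exponent(4, 4)
= 4 * 4 * 4 * 4 * exponent(4, 3)
= 4 * 4 * 4 * 4 * 4 * exponent(4, 2)
= 4 * 4 * 4 * 4 * 4 * 4 * exponent(4, 1)
= 4 * 4 * 4 * 4 * 4 * 4 * 4 * exponent(4, 0)
= 4 * 4 * 4 * 4 * 4 * 4 * 4 * 1
= 16384


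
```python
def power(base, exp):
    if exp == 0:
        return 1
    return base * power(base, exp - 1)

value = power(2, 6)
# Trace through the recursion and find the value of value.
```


power(2, 6)
= 2 * power(2, 5)
= 2 * 2 * power(2, 4)
= 2 * 2 * 2 * power(2, 3)
= 2 * 2 * 2 * 2 * power(2, 2)
= 2 * 2 * 2 * 2 * 2 * power(2, 1)
= 2 * 2 * 2 * 2 * 2 * 2 * power(2, 0)
= 2 * 2 * 2 * 2 * 2 * 2 * 1
= 64


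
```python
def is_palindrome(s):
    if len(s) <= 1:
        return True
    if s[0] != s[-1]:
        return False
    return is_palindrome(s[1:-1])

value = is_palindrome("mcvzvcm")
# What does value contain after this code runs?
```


is_palindrome("mcvzvcm")
"mcvzvcm": s[0]='m' == s[-1]='m' -> is_palindrome("cvzvc")
"cvzvc": s[0]='c' == s[-1]='c' -> is_palindrome("vzv")
"vzv": s[0]='v' == s[-1]='v' -> is_palindrome("z")
"z": len <= 1 -> True
= True


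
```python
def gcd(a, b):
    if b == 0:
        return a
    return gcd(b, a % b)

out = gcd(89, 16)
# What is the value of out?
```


gcd(89, 16)
= gcd(16, 89 % 16) = gcd(16, 9)
= gcd(9, 16 % 9) = gcd(9, 7)
= gcd(7, 9 % 7) = gcd(7, 2)
= gcd(2, 7 % 2) = gcd(2, 1)
= gcd(1, 2 % 1) = gcd(1, 0)
b == 0, return a = 1


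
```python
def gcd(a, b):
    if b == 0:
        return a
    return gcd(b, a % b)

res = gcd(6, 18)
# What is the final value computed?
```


gcd(6, 18)
= gcd(18, 6 % 18) = gcd(18, 6)
= gcd(6, 18 % 6) = gcd(6, 0)
b == 0, return a = 6


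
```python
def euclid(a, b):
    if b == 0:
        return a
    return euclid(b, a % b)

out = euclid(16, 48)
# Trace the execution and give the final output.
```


euclid(16, 48)
= euclid(48, 16 % 48) = euclid(48, 16)
= euclid(16, 48 % 16) = euclid(16, 0)
b == 0, return a = 16


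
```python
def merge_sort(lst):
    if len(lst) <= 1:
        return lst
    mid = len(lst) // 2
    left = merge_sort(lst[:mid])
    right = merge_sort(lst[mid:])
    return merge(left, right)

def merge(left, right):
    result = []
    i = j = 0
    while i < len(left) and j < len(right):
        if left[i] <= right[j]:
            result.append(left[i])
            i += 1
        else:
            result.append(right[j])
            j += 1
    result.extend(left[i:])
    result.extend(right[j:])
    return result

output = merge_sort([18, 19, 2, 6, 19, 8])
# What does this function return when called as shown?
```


merge_sort([18, 19, 2, 6, 19, 8])
Split into [18, 19, 2] and [6, 19, 8]
Left sorted: [2, 18, 19]
Right sorted: [6, 8, 19]
Merge [2, 18, 19] and [6, 8, 19]
= [2, 6, 8, 18, 19, 19]


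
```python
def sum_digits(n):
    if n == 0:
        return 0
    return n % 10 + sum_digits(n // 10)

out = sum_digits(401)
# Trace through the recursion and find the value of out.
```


sum_digits(401)
= 1 + sum_digits(40)
= 1 + 0 + sum_digits(4)
= 1 + 0 + 4 + sum_digits(0)
= 1 + 0 + 4 + 0
= 5


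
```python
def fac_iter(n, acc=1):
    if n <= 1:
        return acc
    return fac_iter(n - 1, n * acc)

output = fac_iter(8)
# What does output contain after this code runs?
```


fac_iter(8, 1)
= fac_iter(7, 8 * 1) = fac_iter(7, 8)
= fac_iter(6, 7 * 8) = fac_iter(6, 56)
= fac_iter(5, 6 * 56) = fac_iter(5, 336)
= fac_iter(4, 5 * 336) = fac_iter(4, 1680)
= fac_iter(3, 4 * 1680) = fac_iter(3, 6720)
= fac_iter(2, 3 * 6720) = fac_iter(2, 20160)
= fac_iter(1, 2 * 20160) = fac_iter(1, 40320)
n <= 1, return acc = 40320


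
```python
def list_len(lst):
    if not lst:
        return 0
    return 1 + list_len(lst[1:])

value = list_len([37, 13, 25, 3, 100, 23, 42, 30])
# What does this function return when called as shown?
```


list_len([37, 13, 25, 3, 100, 23, 42, 30])
= 1 + list_len([13, 25, 3, 100, 23, 42, 30])
= 1 + 1 + list_len([25, 3, 100, 23, 42, 30])
= 1 + 1 + 1 + list_len([3, 100, 23, 42, 30])
= 1 + 1 + 1 + 1 + list_len([100, 23, 42, 30])
= 1 + 1 + 1 + 1 + 1 + list_len([23, 42, 30])
= 1 + 1 + 1 + 1 + 1 + 1 + list_len([42, 30])
= 1 + 1 + 1 + 1 + 1 + 1 + 1 + list_len([30])
= 1 + 1 + 1 + 1 + 1 + 1 + 1 + 1 + list_len([])
= 1 + 1 + 1 + 1 + 1 + 1 + 1 + 1 + 0
= 8


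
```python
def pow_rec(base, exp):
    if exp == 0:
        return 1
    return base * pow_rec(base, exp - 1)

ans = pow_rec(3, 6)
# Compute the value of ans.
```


pow_rec(3, 6)
= 3 * pow_rec(3, 5)
= 3 * 3 * pow_rec(3, 4)
= 3 * 3 * 3 * pow_rec(3, 3)
= 3 * 3 * 3 * 3 * pow_rec(3, 2)
= 3 * 3 * 3 * 3 * 3 * pow_rec(3, 1)
= 3 * 3 * 3 * 3 * 3 * 3 * pow_rec(3, 0)
= 3 * 3 * 3 * 3 * 3 * 3 * 1
= 729


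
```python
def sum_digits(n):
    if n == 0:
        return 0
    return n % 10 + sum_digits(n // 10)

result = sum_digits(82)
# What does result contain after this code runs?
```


sum_digits(82)
= 2 + sum_digits(8)
= 2 + 8 + sum_digits(0)
= 2 + 8 + 0
= 10


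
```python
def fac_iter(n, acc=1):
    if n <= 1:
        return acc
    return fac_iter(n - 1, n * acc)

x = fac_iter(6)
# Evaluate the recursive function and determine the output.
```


fac_iter(6, 1)
= fac_iter(5, 6 * 1) = fac_iter(5, 6)
= fac_iter(4, 5 * 6) = fac_iter(4, 30)
= fac_iter(3, 4 * 30) = fac_iter(3, 120)
= fac_iter(2, 3 * 120) = fac_iter(2, 360)
= fac_iter(1, 2 * 360) = fac_iter(1, 720)
n <= 1, return acc = 720


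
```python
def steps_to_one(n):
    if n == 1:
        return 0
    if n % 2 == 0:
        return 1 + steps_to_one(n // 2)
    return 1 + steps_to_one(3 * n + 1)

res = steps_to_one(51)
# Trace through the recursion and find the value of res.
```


steps_to_one(51)
51 is odd -> 3*51+1 = 154 -> steps_to_one(154)
154 is even -> steps_to_one(77)
77 is odd -> 3*77+1 = 232 -> steps_to_one(232)
232 is even -> steps_to_one(116)
116 is even -> steps_to_one(58)
58 is even -> steps_to_one(29)
29 is odd -> 3*29+1 = 88 -> steps_to_one(88)
88 is even -> steps_to_one(44)
44 is even -> steps_to_one(22)
22 is even -> steps_to_one(11)
11 is odd -> 3*11+1 = 34 -> steps_to_one(34)
34 is even -> steps_to_one(17)
17 is odd -> 3*17+1 = 52 -> steps_to_one(52)
52 is even -> steps_to_one(26)
26 is even -> steps_to_one(13)
13 is odd -> 3*13+1 = 40 -> steps_to_one(40)
40 is even -> steps_to_one(20)
20 is even -> steps_to_one(10)
10 is even -> steps_to_one(5)
5 is odd -> 3*5+1 = 16 -> steps_to_one(16)
16 is even -> steps_to_one(8)
8 is even -> steps_to_one(4)
4 is even -> steps_to_one(2)
2 is even -> steps_to_one(1)
Reached 1 after 24 steps
= 24


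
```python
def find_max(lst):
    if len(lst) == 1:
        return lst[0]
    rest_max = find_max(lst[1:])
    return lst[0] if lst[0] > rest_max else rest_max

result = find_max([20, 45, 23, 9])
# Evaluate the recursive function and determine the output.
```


find_max([20, 45, 23, 9])
= compare 20 with find_max([45, 23, 9])
= compare 45 with find_max([23, 9])
= compare 23 with find_max([9])
Base: find_max([9]) = 9
compare 23 with 9: max = 23
compare 45 with 23: max = 45
compare 20 with 45: max = 45
= 45


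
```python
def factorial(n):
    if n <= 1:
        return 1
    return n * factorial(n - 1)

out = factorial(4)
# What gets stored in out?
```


factorial(4)
= 4 * factorial(3)
= 4 * 3 * factorial(2)
= 4 * 3 * 2 * factorial(1)
= 4 * 3 * 2 * 1
= 24


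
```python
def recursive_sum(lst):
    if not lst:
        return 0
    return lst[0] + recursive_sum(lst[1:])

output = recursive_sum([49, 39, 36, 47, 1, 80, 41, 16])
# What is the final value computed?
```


recursive_sum([49, 39, 36, 47, 1, 80, 41, 16])
= 49 + recursive_sum([39, 36, 47, 1, 80, 41, 16])
= 49 + 39 + recursive_sum([36, 47, 1, 80, 41, 16])
= 49 + 39 + 36 + recursive_sum([47, 1, 80, 41, 16])
= 49 + 39 + 36 + 47 + recursive_sum([1, 80, 41, 16])
= 49 + 39 + 36 + 47 + 1 + recursive_sum([80, 41, 16])
= 49 + 39 + 36 + 47 + 1 + 80 + recursive_sum([41, 16])
= 49 + 39 + 36 + 47 + 1 + 80 + 41 + recursive_sum([16])
= 49 + 39 + 36 + 47 + 1 + 80 + 41 + 16 + recursive_sum([])
= 49 + 39 + 36 + 47 + 1 + 80 + 41 + 16 + 0
= 309


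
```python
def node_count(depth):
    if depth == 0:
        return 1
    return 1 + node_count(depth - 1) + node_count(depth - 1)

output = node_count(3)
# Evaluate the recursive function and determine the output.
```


node_count(3)
= 1 + node_count(2) + node_count(2)
= 1 + 2 * node_count(2)
node_count(k) = 2^(k+1) - 1
node_count(0) = 1
node_count(1) = 3
node_count(2) = 7
node_count(3) = 15
node_count(3) = 2^4 - 1 = 15


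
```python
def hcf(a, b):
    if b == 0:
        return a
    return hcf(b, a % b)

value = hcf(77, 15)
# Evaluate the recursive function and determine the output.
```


hcf(77, 15)
= hcf(15, 77 % 15) = hcf(15, 2)
= hcf(2, 15 % 2) = hcf(2, 1)
= hcf(1, 2 % 1) = hcf(1, 0)
b == 0, return a = 1


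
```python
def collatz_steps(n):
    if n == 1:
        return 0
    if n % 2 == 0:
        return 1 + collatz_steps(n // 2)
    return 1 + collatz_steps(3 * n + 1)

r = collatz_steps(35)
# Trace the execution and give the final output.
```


collatz_steps(35)
35 is odd -> 3*35+1 = 106 -> collatz_steps(106)
106 is even -> collatz_steps(53)
53 is odd -> 3*53+1 = 160 -> collatz_steps(160)
160 is even -> collatz_steps(80)
80 is even -> collatz_steps(40)
40 is even -> collatz_steps(20)
20 is even -> collatz_steps(10)
10 is even -> collatz_steps(5)
5 is odd -> 3*5+1 = 16 -> collatz_steps(16)
16 is even -> collatz_steps(8)
8 is even -> collatz_steps(4)
4 is even -> collatz_steps(2)
2 is even -> collatz_steps(1)
Reached 1 after 13 steps
= 13


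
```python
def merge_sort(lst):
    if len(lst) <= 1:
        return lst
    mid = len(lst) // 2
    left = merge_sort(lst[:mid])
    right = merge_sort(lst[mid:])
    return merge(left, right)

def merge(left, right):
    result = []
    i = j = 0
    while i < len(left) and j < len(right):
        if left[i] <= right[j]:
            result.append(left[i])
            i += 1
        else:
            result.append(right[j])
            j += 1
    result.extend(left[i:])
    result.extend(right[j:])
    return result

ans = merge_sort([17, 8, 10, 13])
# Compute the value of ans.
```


merge_sort([17, 8, 10, 13])
Split into [17, 8] and [10, 13]
Left sorted: [8, 17]
Right sorted: [10, 13]
Merge [8, 17] and [10, 13]
= [8, 10, 13, 17]


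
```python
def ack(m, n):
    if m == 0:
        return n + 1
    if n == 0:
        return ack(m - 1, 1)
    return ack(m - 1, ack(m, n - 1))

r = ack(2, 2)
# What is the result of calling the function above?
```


ack(2, 2)
= ack(1, ack(2, 1))
First compute ack(2, 1) = 5
= ack(1, 5)
= 7


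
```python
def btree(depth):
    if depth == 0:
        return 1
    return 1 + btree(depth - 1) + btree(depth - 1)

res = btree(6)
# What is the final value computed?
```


btree(6)
= 1 + btree(5) + btree(5)
= 1 + 2 * btree(5)
btree(k) = 2^(k+1) - 1
btree(0) = 1
btree(1) = 3
btree(2) = 7
btree(3) = 15
btree(4) = 31
btree(6) = 2^7 - 1 = 127


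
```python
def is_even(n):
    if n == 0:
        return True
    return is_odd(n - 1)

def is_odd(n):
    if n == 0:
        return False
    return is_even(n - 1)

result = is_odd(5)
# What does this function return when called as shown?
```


is_odd(5)
= is_even(4)
= is_odd(3)
= is_even(2)
= is_odd(1)
= is_even(0)
n == 0: return True
= True


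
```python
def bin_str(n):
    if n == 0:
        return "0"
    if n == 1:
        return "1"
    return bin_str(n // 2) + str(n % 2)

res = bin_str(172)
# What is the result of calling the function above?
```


bin_str(172)
= bin_str(86) + "0"
= bin_str(43) + "0" + "0"
= bin_str(21) + "1" + "0" + "0"
= bin_str(10) + "1" + "1" + "0" + "0"
= bin_str(5) + "0" + "1" + "1" + "0" + "0"
= bin_str(2) + "1" + "0" + "1" + "1" + "0" + "0"
= bin_str(1) + "0" + "1" + "0" + "1" + "1" + "0" + "0"
= "1" + "0" + "1" + "0" + "1" + "1" + "0" + "0"
= "10101100"


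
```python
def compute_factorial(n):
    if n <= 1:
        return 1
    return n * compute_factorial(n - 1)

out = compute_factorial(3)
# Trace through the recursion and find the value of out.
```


compute_factorial(3)
= 3 * compute_factorial(2)
= 3 * 2 * compute_factorial(1)
= 3 * 2 * 1
= 6


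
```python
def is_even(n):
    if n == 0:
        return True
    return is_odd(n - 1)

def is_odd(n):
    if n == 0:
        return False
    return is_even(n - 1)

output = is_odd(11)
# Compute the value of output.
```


is_odd(11)
= is_even(10)
= is_odd(9)
= is_even(8)
= is_odd(7)
= is_even(6)
= is_odd(5)
= is_even(4)
= is_odd(3)
= is_even(2)
= is_odd(1)
= is_even(0)
n == 0: return True
= True
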